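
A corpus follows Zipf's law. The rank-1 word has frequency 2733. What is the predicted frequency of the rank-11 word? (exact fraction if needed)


Zipf's law: freq(rank) = f1 / rank
f1 = 2733, rank = 11
freq = 2733 / 11
GCD(2733, 11) = 1
Simplified: 2733/11

2733/11


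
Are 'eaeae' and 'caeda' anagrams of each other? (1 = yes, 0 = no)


Sort characters of 'eaeae': 'aaeee'
Sort characters of 'caeda': 'aacde'
Sorted forms differ -> they are NOT anagrams
Result: 0

0


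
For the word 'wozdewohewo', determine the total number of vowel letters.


Scanning each character of 'wozdewohewo':
  Position 1: 'w' -> consonant (running count: 0)
  Position 2: 'o' -> vowel (running count: 1)
  Position 3: 'z' -> consonant (running count: 1)
  Position 4: 'd' -> consonant (running count: 1)
  Position 5: 'e' -> vowel (running count: 2)
  Position 6: 'w' -> consonant (running count: 2)
  Position 7: 'o' -> vowel (running count: 3)
  Position 8: 'h' -> consonant (running count: 3)
  Position 9: 'e' -> vowel (running count: 4)
  Position 10: 'w' -> consonant (running count: 4)
  Position 11: 'o' -> vowel (running count: 5)
Total vowels: 5

5


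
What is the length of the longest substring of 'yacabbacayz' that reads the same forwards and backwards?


Scanning 'yacabbacayz' for palindromic substrings.
Substring at positions 0-9: 'yacabbacay'.
Check: reverse('yacabbacay') = 'yacabbacay' -> palindrome confirmed.
Neighbouring characters ('-' / 'z') break symmetry, so it cannot extend further.
No longer palindromic substring exists; longest length = 10

10


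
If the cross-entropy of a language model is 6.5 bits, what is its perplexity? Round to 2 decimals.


Perplexity formula: PP = 2^H
H = 6.5
PP = 2^6.5
Decompose: 2^6.5 = 2^6 * 2^0.5 = 2^6 * sqrt(2)
2^6 = 64, sqrt(2) ~ 1.4142136
PP ~ 64 * 1.4142136 = 90.5096704
Rounded to 2 decimals: 90.51

90.51


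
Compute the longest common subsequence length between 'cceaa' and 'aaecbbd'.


DP table for LCS of 'cceaa' and 'aaecbbd':
       a  a  e  c  b  b  d
    0  0  0  0  0  0  0  0
  c 0  0  0  0  1  1  1  1
  c 0  0  0  0  1  1  1  1
  e 0  0  0  1  1  1  1  1
  a 0  1  1  1  1  1  1  1
  a 0  1  2  2  2  2  2  2
LCS: 'aa'
LCS length = 2

2


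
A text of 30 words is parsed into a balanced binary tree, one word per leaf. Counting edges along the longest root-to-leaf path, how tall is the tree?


In a balanced binary tree with n leaves the deepest leaf is ceil(log2(n)) edges below the root.
log2(30) = 4.9069
ceil(4.9069) = 5
height (edges) = 5

5


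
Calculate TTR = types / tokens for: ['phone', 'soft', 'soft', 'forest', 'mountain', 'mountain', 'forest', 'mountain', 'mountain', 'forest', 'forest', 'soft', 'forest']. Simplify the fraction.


Tokens: 13
Unique types: ('forest', 'mountain', 'phone', 'soft') = 4
TTR = 4/13
Already in lowest terms.

4/13


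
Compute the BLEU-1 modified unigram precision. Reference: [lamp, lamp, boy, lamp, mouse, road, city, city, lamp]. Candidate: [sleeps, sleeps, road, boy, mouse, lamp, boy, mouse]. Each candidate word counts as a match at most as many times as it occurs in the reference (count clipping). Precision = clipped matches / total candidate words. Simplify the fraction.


Reference word counts: {'boy': 1, 'city': 2, 'lamp': 4, 'mouse': 1, 'road': 1}
Checking each candidate word (with clipping):
  'sleeps' -> not in reference -> no match (matches: 0)
  'sleeps' -> not in reference -> no match (matches: 0)
  'road' -> in reference (ref count 1, used 1/1) -> match (matches: 1)
  'boy' -> in reference (ref count 1, used 1/1) -> match (matches: 2)
  'mouse' -> in reference (ref count 1, used 1/1) -> match (matches: 3)
  'lamp' -> in reference (ref count 4, used 1/4) -> match (matches: 4)
  'boy' -> ref count 1 already used up (1/1) -> clipped, no match (matches: 4)
  'mouse' -> ref count 1 already used up (1/1) -> clipped, no match (matches: 4)
Clipped matches: 4, Candidate length: 8
Precision = 4/8 = 1/2

1/2


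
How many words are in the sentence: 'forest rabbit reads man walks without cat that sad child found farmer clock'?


Counting words by splitting on spaces:
  Word 1: 'forest'
  Word 2: 'rabbit'
  Word 3: 'reads'
  Word 4: 'man'
  Word 5: 'walks'
  Word 6: 'without'
  Word 7: 'cat'
  Word 8: 'that'
  Word 9: 'sad'
  Word 10: 'child'
  Word 11: 'found'
  Word 12: 'farmer'
  Word 13: 'clock'
Total words: 13

13


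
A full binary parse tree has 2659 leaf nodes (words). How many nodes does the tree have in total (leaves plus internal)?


Leaf nodes (terminals): 2659
Internal nodes = n - 1 = 2659 - 1 = 2658
Total = leaves + internal = 2659 + 2658 = 5317

5317


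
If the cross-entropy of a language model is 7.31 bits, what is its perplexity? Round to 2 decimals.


Perplexity formula: PP = 2^H
H = 7.31
PP = 2^7.31
Decompose: 2^7.31 = 2^7 * 2^0.31
2^7 = 128, 2^0.31 ~ 1.2397077
PP ~ 128 * 1.2397077 = 158.6825856
Rounded to 2 decimals: 158.68

158.68


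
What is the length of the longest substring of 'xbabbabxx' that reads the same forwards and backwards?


Scanning 'xbabbabxx' for palindromic substrings.
Substring at positions 0-7: 'xbabbabx'.
Check: reverse('xbabbabx') = 'xbabbabx' -> palindrome confirmed.
Neighbouring characters ('-' / 'x') break symmetry, so it cannot extend further.
No longer palindromic substring exists; longest length = 8

8


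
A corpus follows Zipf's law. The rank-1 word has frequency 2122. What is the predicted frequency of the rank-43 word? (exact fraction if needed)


Zipf's law: freq(rank) = f1 / rank
f1 = 2122, rank = 43
freq = 2122 / 43
GCD(2122, 43) = 1
Simplified: 2122/43

2122/43


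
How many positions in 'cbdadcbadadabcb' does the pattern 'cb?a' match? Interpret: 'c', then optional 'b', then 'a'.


Pattern: cb?a means 'c', then optional 'b', then 'a'.
Scanning 'cbdadcbadadabcb' position-by-position:
  Pos 0: window 'cbd' -> no
  Pos 1: window 'bda' -> no
  Pos 2: window 'dad' -> no
  Pos 3: window 'adc' -> no
  Pos 4: window 'dcb' -> no
  Pos 5: window 'cba' -> MATCH
  Pos 6: window 'bad' -> no
  Pos 7: window 'ada' -> no
  Pos 8: window 'dad' -> no
  Pos 9: window 'ada' -> no
  Pos 10: window 'dab' -> no
  Pos 11: window 'abc' -> no
  Pos 12: window 'bcb' -> no
  Pos 13: window 'cb' -> no
  Pos 14: window 'b' -> no
Total matches: 1

1


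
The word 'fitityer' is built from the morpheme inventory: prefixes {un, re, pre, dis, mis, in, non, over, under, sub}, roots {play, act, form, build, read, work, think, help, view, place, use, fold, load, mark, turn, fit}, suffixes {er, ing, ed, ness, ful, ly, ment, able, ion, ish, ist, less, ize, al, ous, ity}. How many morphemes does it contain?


Segmenting 'fitityer' against the inventory:
  'fit' -> root (morpheme 1)
  'ity' -> suffix (morpheme 2)
  'er' -> suffix (morpheme 3)
Total morphemes: 3

3


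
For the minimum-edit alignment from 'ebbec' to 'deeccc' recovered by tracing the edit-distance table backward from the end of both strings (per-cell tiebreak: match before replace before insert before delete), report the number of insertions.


Edit distance = 4. Backtracking from cell (5, 6) with preference match > replace > insert > delete,
then listing the resulting alignment 'ebbec' -> 'deeccc' left to right:
  Step 1: insert 'd' [insertion #1]
  Step 2: keep 'e'
  Step 3: replace b->e
  Step 4: replace b->c
  Step 5: replace e->c
  Step 6: keep 'c'
Total insertions: 1

1


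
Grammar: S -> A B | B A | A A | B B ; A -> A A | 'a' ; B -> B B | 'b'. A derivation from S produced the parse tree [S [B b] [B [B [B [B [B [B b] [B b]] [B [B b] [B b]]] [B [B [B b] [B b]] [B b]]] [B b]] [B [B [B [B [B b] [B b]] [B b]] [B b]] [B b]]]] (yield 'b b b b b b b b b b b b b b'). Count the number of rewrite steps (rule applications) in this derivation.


Every bracketed nonterminal node [X ...] in the tree is produced by exactly one rule application.
Reading the tree off as a leftmost derivation:
  Step 1: S  =>  B B   (applied S -> B B)
  Step 2: B B  =>  b B   (applied B -> b)
  Step 3: b B  =>  b B B   (applied B -> B B)
  Step 4: b B B  =>  b B B B   (applied B -> B B)
  Step 5: b B B B  =>  b B B B B   (applied B -> B B)
  Step 6: b B B B B  =>  b B B B B B   (applied B -> B B)
  Step 7: b B B B B B  =>  b B B B B B B   (applied B -> B B)
  Step 8: b B B B B B B  =>  b b B B B B B   (applied B -> b)
  Step 9: b b B B B B B  =>  b b b B B B B   (applied B -> b)
  Step 10: b b b B B B B  =>  b b b B B B B B   (applied B -> B B)
  Step 11: b b b B B B B B  =>  b b b b B B B B   (applied B -> b)
  Step 12: b b b b B B B B  =>  b b b b b B B B   (applied B -> b)
  Step 13: b b b b b B B B  =>  b b b b b B B B B   (applied B -> B B)
  Step 14: b b b b b B B B B  =>  b b b b b B B B B B   (applied B -> B B)
  Step 15: b b b b b B B B B B  =>  b b b b b b B B B B   (applied B -> b)
  Step 16: b b b b b b B B B B  =>  b b b b b b b B B B   (applied B -> b)
  Step 17: b b b b b b b B B B  =>  b b b b b b b b B B   (applied B -> b)
  Step 18: b b b b b b b b B B  =>  b b b b b b b b b B   (applied B -> b)
  Step 19: b b b b b b b b b B  =>  b b b b b b b b b B B   (applied B -> B B)
  Step 20: b b b b b b b b b B B  =>  b b b b b b b b b B B B   (applied B -> B B)
  Step 21: b b b b b b b b b B B B  =>  b b b b b b b b b B B B B   (applied B -> B B)
  Step 22: b b b b b b b b b B B B B  =>  b b b b b b b b b B B B B B   (applied B -> B B)
  Step 23: b b b b b b b b b B B B B B  =>  b b b b b b b b b b B B B B   (applied B -> b)
  Step 24: b b b b b b b b b b B B B B  =>  b b b b b b b b b b b B B B   (applied B -> b)
  Step 25: b b b b b b b b b b b B B B  =>  b b b b b b b b b b b b B B   (applied B -> b)
  Step 26: b b b b b b b b b b b b B B  =>  b b b b b b b b b b b b b B   (applied B -> b)
  Step 27: b b b b b b b b b b b b b B  =>  b b b b b b b b b b b b b b   (applied B -> b)
Final yield: b b b b b b b b b b b b b b
Total rewrite steps: 27

27


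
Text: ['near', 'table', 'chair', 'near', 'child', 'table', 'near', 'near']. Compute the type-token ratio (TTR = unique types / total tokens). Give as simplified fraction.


Tokens: 8
Unique types: ('chair', 'child', 'near', 'table') = 4
TTR = 4/8
Simplify: divide both by 4 -> 1/2
TTR = 1/2

1/2


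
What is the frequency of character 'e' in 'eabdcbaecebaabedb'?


Scanning 'eabdcbaecebaabedb' for 'e':
  Position 0: 'e' -> MATCH (count: 1)
  Position 7: 'e' -> MATCH (count: 2)
  Position 9: 'e' -> MATCH (count: 3)
  Position 14: 'e' -> MATCH (count: 4)
Total occurrences of 'e': 4

4


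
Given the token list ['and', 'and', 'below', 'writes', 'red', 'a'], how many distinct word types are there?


Listing all tokens and tracking unique types:
  Token 1: 'and' -> NEW (unique so far: 1)
  Token 2: 'and' -> duplicate (unique so far: 1)
  Token 3: 'below' -> NEW (unique so far: 2)
  Token 4: 'writes' -> NEW (unique so far: 3)
  Token 5: 'red' -> NEW (unique so far: 4)
  Token 6: 'a' -> NEW (unique so far: 5)
Unique types: ('a', 'and', 'below', 'red', 'writes')
Vocabulary size: 5

5


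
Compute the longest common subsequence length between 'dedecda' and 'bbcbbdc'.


DP table for LCS of 'dedecda' and 'bbcbbdc':
       b  b  c  b  b  d  c
    0  0  0  0  0  0  0  0
  d 0  0  0  0  0  0  1  1
  e 0  0  0  0  0  0  1  1
  d 0  0  0  0  0  0  1  1
  e 0  0  0  0  0  0  1  1
  c 0  0  0  1  1  1  1  2
  d 0  0  0  1  1  1  2  2
  a 0  0  0  1  1  1  2  2
LCS: 'dc'
LCS length = 2

2


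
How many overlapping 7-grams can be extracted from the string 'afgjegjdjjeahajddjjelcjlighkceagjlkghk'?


String 'afgjegjdjjeahajddjjelcjlighkceagjlkghk' has length L = 38.
Number of overlapping n-grams = L - n + 1
Substituting: 38 - 7 + 1 = 32

32


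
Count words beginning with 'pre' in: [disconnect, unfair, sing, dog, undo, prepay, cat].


Checking each word for prefix 'pre':
  'disconnect' -> no (count: 0)
  'unfair' -> no (count: 0)
  'sing' -> no (count: 0)
  'dog' -> no (count: 0)
  'undo' -> no (count: 0)
  'prepay' -> YES, starts with 'pre' (count: 1)
  'cat' -> no (count: 1)
Total with prefix 'pre': 1

1


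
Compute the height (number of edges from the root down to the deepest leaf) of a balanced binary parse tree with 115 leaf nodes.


In a balanced binary tree with n leaves the deepest leaf is ceil(log2(n)) edges below the root.
log2(115) = 6.8455
ceil(6.8455) = 7
height (edges) = 7

7


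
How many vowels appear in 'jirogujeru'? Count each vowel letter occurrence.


Scanning each character of 'jirogujeru':
  Position 1: 'j' -> consonant (running count: 0)
  Position 2: 'i' -> vowel (running count: 1)
  Position 3: 'r' -> consonant (running count: 1)
  Position 4: 'o' -> vowel (running count: 2)
  Position 5: 'g' -> consonant (running count: 2)
  Position 6: 'u' -> vowel (running count: 3)
  Position 7: 'j' -> consonant (running count: 3)
  Position 8: 'e' -> vowel (running count: 4)
  Position 9: 'r' -> consonant (running count: 4)
  Position 10: 'u' -> vowel (running count: 5)
Total vowels: 5

5


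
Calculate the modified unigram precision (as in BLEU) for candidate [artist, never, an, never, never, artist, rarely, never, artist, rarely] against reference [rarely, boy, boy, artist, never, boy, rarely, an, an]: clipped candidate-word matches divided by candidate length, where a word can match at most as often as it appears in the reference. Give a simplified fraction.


Reference word counts: {'an': 2, 'artist': 1, 'boy': 3, 'never': 1, 'rarely': 2}
Checking each candidate word (with clipping):
  'artist' -> in reference (ref count 1, used 1/1) -> match (matches: 1)
  'never' -> in reference (ref count 1, used 1/1) -> match (matches: 2)
  'an' -> in reference (ref count 2, used 1/2) -> match (matches: 3)
  'never' -> ref count 1 already used up (1/1) -> clipped, no match (matches: 3)
  'never' -> ref count 1 already used up (1/1) -> clipped, no match (matches: 3)
  'artist' -> ref count 1 already used up (1/1) -> clipped, no match (matches: 3)
  'rarely' -> in reference (ref count 2, used 1/2) -> match (matches: 4)
  'never' -> ref count 1 already used up (1/1) -> clipped, no match (matches: 4)
  'artist' -> ref count 1 already used up (1/1) -> clipped, no match (matches: 4)
  'rarely' -> in reference (ref count 2, used 2/2) -> match (matches: 5)
Clipped matches: 5, Candidate length: 10
Precision = 5/10 = 1/2

1/2


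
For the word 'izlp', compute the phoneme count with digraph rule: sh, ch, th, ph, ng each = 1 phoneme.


Parsing 'izlp' greedily, digraphs first:
  'i' -> vowel phoneme (phonemes so far: 1)
  'z' -> consonant phoneme (phonemes so far: 2)
  'l' -> consonant phoneme (phonemes so far: 3)
  'p' -> consonant phoneme (phonemes so far: 4)
Total phonemes: 4

4


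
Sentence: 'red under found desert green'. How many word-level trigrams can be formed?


Word trigrams from [5] words:
  Trigram 1: (red under found)
  Trigram 2: (under found desert)
  Trigram 3: (found desert green)
Total word trigrams: 5 - 2 = 3

3


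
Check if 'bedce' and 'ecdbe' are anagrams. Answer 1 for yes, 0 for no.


Sort characters of 'bedce': 'bcdee'
Sort characters of 'ecdbe': 'bcdee'
Sorted forms match -> they ARE anagrams
Result: 1

1


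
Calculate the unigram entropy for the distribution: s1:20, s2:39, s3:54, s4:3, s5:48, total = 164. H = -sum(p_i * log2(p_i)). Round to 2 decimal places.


Computing entropy H = -sum(p_i * log2(p_i)):
  s1: p = 20/164 = 0.1220, -p*log2(p) = 0.3702
  s2: p = 39/164 = 0.2378, -p*log2(p) = 0.4928
  s3: p = 54/164 = 0.3293, -p*log2(p) = 0.5277
  s4: p = 3/164 = 0.0183, -p*log2(p) = 0.1056
  s5: p = 48/164 = 0.2927, -p*log2(p) = 0.5188
H = sum of terms = 2.0151
Rounded to 2 decimals: 2.02

2.02


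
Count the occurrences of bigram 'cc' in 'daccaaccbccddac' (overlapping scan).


Scanning 'daccaaccbccddac' for bigram 'cc':
  Position 0: 'da' -> no
  Position 1: 'ac' -> no
  Position 2: 'cc' -> MATCH
  Position 3: 'ca' -> no
  Position 4: 'aa' -> no
  Position 5: 'ac' -> no
  Position 6: 'cc' -> MATCH
  Position 7: 'cb' -> no
  Position 8: 'bc' -> no
  Position 9: 'cc' -> MATCH
  Position 10: 'cd' -> no
  Position 11: 'dd' -> no
  Position 12: 'da' -> no
  Position 13: 'ac' -> no
Total matches: 3

3


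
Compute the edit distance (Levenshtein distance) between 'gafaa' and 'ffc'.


Building DP table for s1='gafaa' (len 5) and s2='ffc' (len 3):
       f  f  c
    0  1  2  3
  g 1  1  2  3
  a 2  2  2  3
  f 3  2  2  3
  a 4  3  3  3
  a 5  4  4  4
Edit distance = dp[5][3] = 4

4


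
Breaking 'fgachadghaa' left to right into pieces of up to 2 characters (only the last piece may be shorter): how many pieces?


'fgachadghaa' has 11 characters.
Chunking with max size 2:
  Chunk 1: 'fg' (positions 0-1)
  Chunk 2: 'ac' (positions 2-3)
  Chunk 3: 'ha' (positions 4-5)
  Chunk 4: 'dg' (positions 6-7)
  Chunk 5: 'ha' (positions 8-9)
  Chunk 6: 'a' (positions 10-10)
Total chunks: ceil(11 / 2) = 6

6


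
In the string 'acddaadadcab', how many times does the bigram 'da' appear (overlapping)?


Scanning 'acddaadadcab' for bigram 'da':
  Position 0: 'ac' -> no
  Position 1: 'cd' -> no
  Position 2: 'dd' -> no
  Position 3: 'da' -> MATCH
  Position 4: 'aa' -> no
  Position 5: 'ad' -> no
  Position 6: 'da' -> MATCH
  Position 7: 'ad' -> no
  Position 8: 'dc' -> no
  Position 9: 'ca' -> no
  Position 10: 'ab' -> no
Total matches: 2

2


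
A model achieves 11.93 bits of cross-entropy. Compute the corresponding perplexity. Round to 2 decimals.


Perplexity formula: PP = 2^H
H = 11.93
PP = 2^11.93
Decompose: 2^11.93 = 2^11 * 2^0.93
2^11 = 2048, 2^0.93 ~ 1.9052760
PP ~ 2048 * 1.9052760 = 3902.0052480
Rounded to 2 decimals: 3902.01

3902.01


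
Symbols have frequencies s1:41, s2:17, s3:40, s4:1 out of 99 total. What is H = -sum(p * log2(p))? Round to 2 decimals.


Computing entropy H = -sum(p_i * log2(p_i)):
  s1: p = 41/99 = 0.4141, -p*log2(p) = 0.5267
  s2: p = 17/99 = 0.1717, -p*log2(p) = 0.4365
  s3: p = 40/99 = 0.4040, -p*log2(p) = 0.5283
  s4: p = 1/99 = 0.0101, -p*log2(p) = 0.0670
H = sum of terms = 1.5585
Rounded to 2 decimals: 1.56

1.56


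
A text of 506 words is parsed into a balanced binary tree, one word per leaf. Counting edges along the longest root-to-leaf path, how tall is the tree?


In a balanced binary tree with n leaves the deepest leaf is ceil(log2(n)) edges below the root.
log2(506) = 8.9830
ceil(8.9830) = 9
height (edges) = 9

9


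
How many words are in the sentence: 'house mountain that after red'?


Counting words by splitting on spaces:
  Word 1: 'house'
  Word 2: 'mountain'
  Word 3: 'that'
  Word 4: 'after'
  Word 5: 'red'
Total words: 5

5


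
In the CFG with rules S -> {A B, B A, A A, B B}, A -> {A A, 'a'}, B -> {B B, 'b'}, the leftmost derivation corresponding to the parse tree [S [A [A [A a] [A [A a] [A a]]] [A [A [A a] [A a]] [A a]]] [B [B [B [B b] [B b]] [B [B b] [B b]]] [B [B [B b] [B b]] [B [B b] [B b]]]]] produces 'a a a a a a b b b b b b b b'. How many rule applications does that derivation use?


Every bracketed nonterminal node [X ...] in the tree is produced by exactly one rule application.
Reading the tree off as a leftmost derivation:
  Step 1: S  =>  A B   (applied S -> A B)
  Step 2: A B  =>  A A B   (applied A -> A A)
  Step 3: A A B  =>  A A A B   (applied A -> A A)
  Step 4: A A A B  =>  a A A B   (applied A -> a)
  Step 5: a A A B  =>  a A A A B   (applied A -> A A)
  Step 6: a A A A B  =>  a a A A B   (applied A -> a)
  Step 7: a a A A B  =>  a a a A B   (applied A -> a)
  Step 8: a a a A B  =>  a a a A A B   (applied A -> A A)
  Step 9: a a a A A B  =>  a a a A A A B   (applied A -> A A)
  Step 10: a a a A A A B  =>  a a a a A A B   (applied A -> a)
  Step 11: a a a a A A B  =>  a a a a a A B   (applied A -> a)
  Step 12: a a a a a A B  =>  a a a a a a B   (applied A -> a)
  Step 13: a a a a a a B  =>  a a a a a a B B   (applied B -> B B)
  Step 14: a a a a a a B B  =>  a a a a a a B B B   (applied B -> B B)
  Step 15: a a a a a a B B B  =>  a a a a a a B B B B   (applied B -> B B)
  Step 16: a a a a a a B B B B  =>  a a a a a a b B B B   (applied B -> b)
  Step 17: a a a a a a b B B B  =>  a a a a a a b b B B   (applied B -> b)
  Step 18: a a a a a a b b B B  =>  a a a a a a b b B B B   (applied B -> B B)
  Step 19: a a a a a a b b B B B  =>  a a a a a a b b b B B   (applied B -> b)
  Step 20: a a a a a a b b b B B  =>  a a a a a a b b b b B   (applied B -> b)
  Step 21: a a a a a a b b b b B  =>  a a a a a a b b b b B B   (applied B -> B B)
  Step 22: a a a a a a b b b b B B  =>  a a a a a a b b b b B B B   (applied B -> B B)
  Step 23: a a a a a a b b b b B B B  =>  a a a a a a b b b b b B B   (applied B -> b)
  Step 24: a a a a a a b b b b b B B  =>  a a a a a a b b b b b b B   (applied B -> b)
  Step 25: a a a a a a b b b b b b B  =>  a a a a a a b b b b b b B B   (applied B -> B B)
  Step 26: a a a a a a b b b b b b B B  =>  a a a a a a b b b b b b b B   (applied B -> b)
  Step 27: a a a a a a b b b b b b b B  =>  a a a a a a b b b b b b b b   (applied B -> b)
Final yield: a a a a a a b b b b b b b b
Total rewrite steps: 27

27


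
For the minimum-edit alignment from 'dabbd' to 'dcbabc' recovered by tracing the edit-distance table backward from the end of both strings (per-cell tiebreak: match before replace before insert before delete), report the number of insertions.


Edit distance = 3. Backtracking from cell (5, 6) with preference match > replace > insert > delete,
then listing the resulting alignment 'dabbd' -> 'dcbabc' left to right:
  Step 1: keep 'd'
  Step 2: replace a->c
  Step 3: keep 'b'
  Step 4: insert 'a' [insertion #1]
  Step 5: keep 'b'
  Step 6: replace d->c
Total insertions: 1

1


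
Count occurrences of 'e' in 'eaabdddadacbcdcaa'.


Scanning 'eaabdddadacbcdcaa' for 'e':
  Position 0: 'e' -> MATCH (count: 1)
Total occurrences of 'e': 1

1


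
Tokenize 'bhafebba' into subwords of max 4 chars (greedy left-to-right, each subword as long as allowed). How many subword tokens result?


'bhafebba' has 8 characters.
Chunking with max size 4:
  Chunk 1: 'bhaf' (positions 0-3)
  Chunk 2: 'ebba' (positions 4-7)
Total chunks: ceil(8 / 4) = 2

2


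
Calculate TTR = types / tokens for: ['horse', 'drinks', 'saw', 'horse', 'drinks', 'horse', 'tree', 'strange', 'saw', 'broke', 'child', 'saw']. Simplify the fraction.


Tokens: 12
Unique types: ('broke', 'child', 'drinks', 'horse', 'saw', 'strange', 'tree') = 7
TTR = 7/12
Already in lowest terms.

7/12


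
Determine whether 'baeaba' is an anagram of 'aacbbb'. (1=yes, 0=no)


Sort characters of 'baeaba': 'aaabbe'
Sort characters of 'aacbbb': 'aabbbc'
Sorted forms differ -> they are NOT anagrams
Result: 0

0


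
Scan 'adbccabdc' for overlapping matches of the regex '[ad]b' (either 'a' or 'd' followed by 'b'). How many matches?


Pattern: [ad]b means either 'a' or 'd' followed by 'b'.
Scanning 'adbccabdc' position-by-position:
  Pos 0: window 'ad' -> no
  Pos 1: window 'db' -> MATCH
  Pos 2: window 'bc' -> no
  Pos 3: window 'cc' -> no
  Pos 4: window 'ca' -> no
  Pos 5: window 'ab' -> MATCH
  Pos 6: window 'bd' -> no
  Pos 7: window 'dc' -> no
  Pos 8: window 'c' -> no
Total matches: 2

2


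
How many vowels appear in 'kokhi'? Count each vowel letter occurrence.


Scanning each character of 'kokhi':
  Position 1: 'k' -> consonant (running count: 0)
  Position 2: 'o' -> vowel (running count: 1)
  Position 3: 'k' -> consonant (running count: 1)
  Position 4: 'h' -> consonant (running count: 1)
  Position 5: 'i' -> vowel (running count: 2)
Total vowels: 2

2


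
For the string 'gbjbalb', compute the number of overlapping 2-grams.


String 'gbjbalb' has length L = 7.
Number of overlapping n-grams = L - n + 1
Substituting: 7 - 2 + 1 = 6

6


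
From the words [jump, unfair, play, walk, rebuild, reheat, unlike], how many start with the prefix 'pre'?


Checking each word for prefix 'pre':
  'jump' -> no (count: 0)
  'unfair' -> no (count: 0)
  'play' -> no (count: 0)
  'walk' -> no (count: 0)
  'rebuild' -> no (count: 0)
  'reheat' -> no (count: 0)
  'unlike' -> no (count: 0)
Total with prefix 'pre': 0

0


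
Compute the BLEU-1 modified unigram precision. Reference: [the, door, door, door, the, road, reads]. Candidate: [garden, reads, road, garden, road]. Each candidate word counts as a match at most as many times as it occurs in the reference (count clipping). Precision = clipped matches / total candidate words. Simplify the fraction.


Reference word counts: {'door': 3, 'reads': 1, 'road': 1, 'the': 2}
Checking each candidate word (with clipping):
  'garden' -> not in reference -> no match (matches: 0)
  'reads' -> in reference (ref count 1, used 1/1) -> match (matches: 1)
  'road' -> in reference (ref count 1, used 1/1) -> match (matches: 2)
  'garden' -> not in reference -> no match (matches: 2)
  'road' -> ref count 1 already used up (1/1) -> clipped, no match (matches: 2)
Clipped matches: 2, Candidate length: 5
Precision = 2/5

2/5


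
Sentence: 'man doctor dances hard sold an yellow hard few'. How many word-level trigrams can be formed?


Word trigrams from [9] words:
  Trigram 1: (man doctor dances)
  Trigram 2: (doctor dances hard)
  Trigram 3: (dances hard sold)
  Trigram 4: (hard sold an)
  Trigram 5: (sold an yellow)
  Trigram 6: (an yellow hard)
  Trigram 7: (yellow hard few)
Total word trigrams: 9 - 2 = 7

7


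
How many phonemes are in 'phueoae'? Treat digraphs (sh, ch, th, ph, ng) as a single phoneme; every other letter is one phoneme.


Parsing 'phueoae' greedily, digraphs first:
  'ph' -> digraph (1 consonant phoneme) (phonemes so far: 1)
  'u' -> vowel phoneme (phonemes so far: 2)
  'e' -> vowel phoneme (phonemes so far: 3)
  'o' -> vowel phoneme (phonemes so far: 4)
  'a' -> vowel phoneme (phonemes so far: 5)
  'e' -> vowel phoneme (phonemes so far: 6)
Total phonemes: 6

6


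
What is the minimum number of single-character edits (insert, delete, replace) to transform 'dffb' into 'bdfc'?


Building DP table for s1='dffb' (len 4) and s2='bdfc' (len 4):
       b  d  f  c
    0  1  2  3  4
  d 1  1  1  2  3
  f 2  2  2  1  2
  f 3  3  3  2  2
  b 4  3  4  3  3
Edit distance = dp[4][4] = 3

3


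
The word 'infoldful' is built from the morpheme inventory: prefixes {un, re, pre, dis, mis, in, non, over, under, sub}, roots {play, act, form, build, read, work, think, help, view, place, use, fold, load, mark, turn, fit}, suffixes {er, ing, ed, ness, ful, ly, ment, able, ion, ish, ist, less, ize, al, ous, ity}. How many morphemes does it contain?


Segmenting 'infoldful' against the inventory:
  'in' -> prefix (morpheme 1)
  'fold' -> root (morpheme 2)
  'ful' -> suffix (morpheme 3)
Total morphemes: 3

3


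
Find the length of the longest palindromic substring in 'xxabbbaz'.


Scanning 'xxabbbaz' for palindromic substrings.
Substring at positions 2-6: 'abbba'.
Check: reverse('abbba') = 'abbba' -> palindrome confirmed.
Neighbouring characters ('x' / 'z') break symmetry, so it cannot extend further.
No longer palindromic substring exists; longest length = 5

5


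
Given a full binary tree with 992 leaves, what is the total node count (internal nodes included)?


Leaf nodes (terminals): 992
Internal nodes = n - 1 = 992 - 1 = 991
Total = leaves + internal = 992 + 991 = 1983

1983


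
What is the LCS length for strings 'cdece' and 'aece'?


DP table for LCS of 'cdece' and 'aece':
       a  e  c  e
    0  0  0  0  0
  c 0  0  0  1  1
  d 0  0  0  1  1
  e 0  0  1  1  2
  c 0  0  1  2  2
  e 0  0  1  2  3
LCS: 'ece'
LCS length = 3

3


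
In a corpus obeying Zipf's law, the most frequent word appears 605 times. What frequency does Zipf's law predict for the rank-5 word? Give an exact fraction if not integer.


Zipf's law: freq(rank) = f1 / rank
f1 = 605, rank = 5
freq = 605 / 5
= 121

121


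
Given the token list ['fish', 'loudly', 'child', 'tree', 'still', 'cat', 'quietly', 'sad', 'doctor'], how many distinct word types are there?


Listing all tokens and tracking unique types:
  Token 1: 'fish' -> NEW (unique so far: 1)
  Token 2: 'loudly' -> NEW (unique so far: 2)
  Token 3: 'child' -> NEW (unique so far: 3)
  Token 4: 'tree' -> NEW (unique so far: 4)
  Token 5: 'still' -> NEW (unique so far: 5)
  Token 6: 'cat' -> NEW (unique so far: 6)
  Token 7: 'quietly' -> NEW (unique so far: 7)
  Token 8: 'sad' -> NEW (unique so far: 8)
  Token 9: 'doctor' -> NEW (unique so far: 9)
Unique types: ('cat', 'child', 'doctor', 'fish', 'loudly', 'quietly', 'sad', 'still', 'tree')
Vocabulary size: 9

9


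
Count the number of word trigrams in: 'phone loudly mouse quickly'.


Word trigrams from [4] words:
  Trigram 1: (phone loudly mouse)
  Trigram 2: (loudly mouse quickly)
Total word trigrams: 4 - 2 = 2

2


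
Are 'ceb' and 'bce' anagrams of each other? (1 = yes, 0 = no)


Sort characters of 'ceb': 'bce'
Sort characters of 'bce': 'bce'
Sorted forms match -> they ARE anagrams
Result: 1

1


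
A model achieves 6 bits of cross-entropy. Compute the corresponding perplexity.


Perplexity formula: PP = 2^H
H = 6
PP = 2^6
Steps: 2^1 = 2, 2^2 = 4, 2^3 = 8, 2^4 = 16, 2^5 = 32, 2^6 = 64
PP = 64

64


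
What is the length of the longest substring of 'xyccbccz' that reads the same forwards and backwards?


Scanning 'xyccbccz' for palindromic substrings.
Substring at positions 2-6: 'ccbcc'.
Check: reverse('ccbcc') = 'ccbcc' -> palindrome confirmed.
Neighbouring characters ('y' / 'z') break symmetry, so it cannot extend further.
No longer palindromic substring exists; longest length = 5

5


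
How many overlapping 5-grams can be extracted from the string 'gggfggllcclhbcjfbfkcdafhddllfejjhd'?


String 'gggfggllcclhbcjfbfkcdafhddllfejjhd' has length L = 34.
Number of overlapping n-grams = L - n + 1
Substituting: 34 - 5 + 1 = 30

30


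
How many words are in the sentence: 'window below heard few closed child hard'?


Counting words by splitting on spaces:
  Word 1: 'window'
  Word 2: 'below'
  Word 3: 'heard'
  Word 4: 'few'
  Word 5: 'closed'
  Word 6: 'child'
  Word 7: 'hard'
Total words: 7

7


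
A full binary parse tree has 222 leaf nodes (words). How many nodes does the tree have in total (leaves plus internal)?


Leaf nodes (terminals): 222
Internal nodes = n - 1 = 222 - 1 = 221
Total = leaves + internal = 222 + 221 = 443

443


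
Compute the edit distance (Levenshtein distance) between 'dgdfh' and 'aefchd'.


Building DP table for s1='dgdfh' (len 5) and s2='aefchd' (len 6):
       a  e  f  c  h  d
    0  1  2  3  4  5  6
  d 1  1  2  3  4  5  5
  g 2  2  2  3  4  5  6
  d 3  3  3  3  4  5  5
  f 4  4  4  3  4  5  6
  h 5  5  5  4  4  4  5
Edit distance = dp[5][6] = 5

5


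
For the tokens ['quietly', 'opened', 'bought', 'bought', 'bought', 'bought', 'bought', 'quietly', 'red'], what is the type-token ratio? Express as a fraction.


Tokens: 9
Unique types: ('bought', 'opened', 'quietly', 'red') = 4
TTR = 4/9
Already in lowest terms.

4/9


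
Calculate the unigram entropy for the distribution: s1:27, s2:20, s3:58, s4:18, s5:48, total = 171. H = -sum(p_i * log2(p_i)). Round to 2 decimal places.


Computing entropy H = -sum(p_i * log2(p_i)):
  s1: p = 27/171 = 0.1579, -p*log2(p) = 0.4205
  s2: p = 20/171 = 0.1170, -p*log2(p) = 0.3621
  s3: p = 58/171 = 0.3392, -p*log2(p) = 0.5291
  s4: p = 18/171 = 0.1053, -p*log2(p) = 0.3419
  s5: p = 48/171 = 0.2807, -p*log2(p) = 0.5145
H = sum of terms = 2.1681
Rounded to 2 decimals: 2.17

2.17


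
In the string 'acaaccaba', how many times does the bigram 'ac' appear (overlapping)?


Scanning 'acaaccaba' for bigram 'ac':
  Position 0: 'ac' -> MATCH
  Position 1: 'ca' -> no
  Position 2: 'aa' -> no
  Position 3: 'ac' -> MATCH
  Position 4: 'cc' -> no
  Position 5: 'ca' -> no
  Position 6: 'ab' -> no
  Position 7: 'ba' -> no
Total matches: 2

2


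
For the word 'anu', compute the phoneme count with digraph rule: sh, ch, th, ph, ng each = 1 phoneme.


Parsing 'anu' greedily, digraphs first:
  'a' -> vowel phoneme (phonemes so far: 1)
  'n' -> consonant phoneme (phonemes so far: 2)
  'u' -> vowel phoneme (phonemes so far: 3)
Total phonemes: 3

3


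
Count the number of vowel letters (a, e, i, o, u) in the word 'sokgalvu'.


Scanning each character of 'sokgalvu':
  Position 1: 's' -> consonant (running count: 0)
  Position 2: 'o' -> vowel (running count: 1)
  Position 3: 'k' -> consonant (running count: 1)
  Position 4: 'g' -> consonant (running count: 1)
  Position 5: 'a' -> vowel (running count: 2)
  Position 6: 'l' -> consonant (running count: 2)
  Position 7: 'v' -> consonant (running count: 2)
  Position 8: 'u' -> vowel (running count: 3)
Total vowels: 3

3


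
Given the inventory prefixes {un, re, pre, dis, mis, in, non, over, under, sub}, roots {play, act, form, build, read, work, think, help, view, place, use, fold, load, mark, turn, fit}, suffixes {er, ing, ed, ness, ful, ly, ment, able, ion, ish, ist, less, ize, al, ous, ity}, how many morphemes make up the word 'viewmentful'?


Segmenting 'viewmentful' against the inventory:
  'view' -> root (morpheme 1)
  'ment' -> suffix (morpheme 2)
  'ful' -> suffix (morpheme 3)
Total morphemes: 3

3


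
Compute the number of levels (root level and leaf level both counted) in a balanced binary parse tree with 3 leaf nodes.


In a balanced binary tree with n leaves the deepest leaf is ceil(log2(n)) edges below the root,
so counting node levels inclusive of root and leaves gives ceil(log2(n)) + 1 levels.
log2(3) = 1.5850
ceil(1.5850) = 2
levels = 2 + 1 = 3

3


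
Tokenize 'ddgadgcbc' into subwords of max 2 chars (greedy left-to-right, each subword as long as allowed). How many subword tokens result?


'ddgadgcbc' has 9 characters.
Chunking with max size 2:
  Chunk 1: 'dd' (positions 0-1)
  Chunk 2: 'ga' (positions 2-3)
  Chunk 3: 'dg' (positions 4-5)
  Chunk 4: 'cb' (positions 6-7)
  Chunk 5: 'c' (positions 8-8)
Total chunks: ceil(9 / 2) = 5

5


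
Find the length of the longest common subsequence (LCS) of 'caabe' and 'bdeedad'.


DP table for LCS of 'caabe' and 'bdeedad':
       b  d  e  e  d  a  d
    0  0  0  0  0  0  0  0
  c 0  0  0  0  0  0  0  0
  a 0  0  0  0  0  0  1  1
  a 0  0  0  0  0  0  1  1
  b 0  1  1  1  1  1  1  1
  e 0  1  1  2  2  2  2  2
LCS: 'be'
LCS length = 2

2


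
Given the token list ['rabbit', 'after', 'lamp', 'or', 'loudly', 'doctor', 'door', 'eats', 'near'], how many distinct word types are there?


Listing all tokens and tracking unique types:
  Token 1: 'rabbit' -> NEW (unique so far: 1)
  Token 2: 'after' -> NEW (unique so far: 2)
  Token 3: 'lamp' -> NEW (unique so far: 3)
  Token 4: 'or' -> NEW (unique so far: 4)
  Token 5: 'loudly' -> NEW (unique so far: 5)
  Token 6: 'doctor' -> NEW (unique so far: 6)
  Token 7: 'door' -> NEW (unique so far: 7)
  Token 8: 'eats' -> NEW (unique so far: 8)
  Token 9: 'near' -> NEW (unique so far: 9)
Unique types: ('after', 'doctor', 'door', 'eats', 'lamp', 'loudly', 'near', 'or', 'rabbit')
Vocabulary size: 9

9


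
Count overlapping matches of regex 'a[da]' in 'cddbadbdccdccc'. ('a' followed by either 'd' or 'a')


Pattern: a[da] means 'a' followed by either 'd' or 'a'.
Scanning 'cddbadbdccdccc' position-by-position:
  Pos 0: window 'cd' -> no
  Pos 1: window 'dd' -> no
  Pos 2: window 'db' -> no
  Pos 3: window 'ba' -> no
  Pos 4: window 'ad' -> MATCH
  Pos 5: window 'db' -> no
  Pos 6: window 'bd' -> no
  Pos 7: window 'dc' -> no
  Pos 8: window 'cc' -> no
  Pos 9: window 'cd' -> no
  Pos 10: window 'dc' -> no
  Pos 11: window 'cc' -> no
  Pos 12: window 'cc' -> no
  Pos 13: window 'c' -> no
Total matches: 1

1


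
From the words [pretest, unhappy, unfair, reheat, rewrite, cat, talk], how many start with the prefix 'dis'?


Checking each word for prefix 'dis':
  'pretest' -> no (count: 0)
  'unhappy' -> no (count: 0)
  'unfair' -> no (count: 0)
  'reheat' -> no (count: 0)
  'rewrite' -> no (count: 0)
  'cat' -> no (count: 0)
  'talk' -> no (count: 0)
Total with prefix 'dis': 0

0


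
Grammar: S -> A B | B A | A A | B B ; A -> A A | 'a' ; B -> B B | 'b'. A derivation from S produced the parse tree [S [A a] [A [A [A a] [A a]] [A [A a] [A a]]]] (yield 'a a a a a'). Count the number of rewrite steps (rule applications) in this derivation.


Every bracketed nonterminal node [X ...] in the tree is produced by exactly one rule application.
Reading the tree off as a leftmost derivation:
  Step 1: S  =>  A A   (applied S -> A A)
  Step 2: A A  =>  a A   (applied A -> a)
  Step 3: a A  =>  a A A   (applied A -> A A)
  Step 4: a A A  =>  a A A A   (applied A -> A A)
  Step 5: a A A A  =>  a a A A   (applied A -> a)
  Step 6: a a A A  =>  a a a A   (applied A -> a)
  Step 7: a a a A  =>  a a a A A   (applied A -> A A)
  Step 8: a a a A A  =>  a a a a A   (applied A -> a)
  Step 9: a a a a A  =>  a a a a a   (applied A -> a)
Final yield: a a a a a
Total rewrite steps: 9

9


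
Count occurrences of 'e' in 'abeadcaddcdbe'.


Scanning 'abeadcaddcdbe' for 'e':
  Position 2: 'e' -> MATCH (count: 1)
  Position 12: 'e' -> MATCH (count: 2)
Total occurrences of 'e': 2

2


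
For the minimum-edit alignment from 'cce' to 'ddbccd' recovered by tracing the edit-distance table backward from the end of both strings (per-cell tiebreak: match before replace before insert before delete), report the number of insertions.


Edit distance = 4. Backtracking from cell (3, 6) with preference match > replace > insert > delete,
then listing the resulting alignment 'cce' -> 'ddbccd' left to right:
  Step 1: insert 'd' [insertion #1]
  Step 2: insert 'd' [insertion #2]
  Step 3: insert 'b' [insertion #3]
  Step 4: keep 'c'
  Step 5: keep 'c'
  Step 6: replace e->d
Total insertions: 3

3


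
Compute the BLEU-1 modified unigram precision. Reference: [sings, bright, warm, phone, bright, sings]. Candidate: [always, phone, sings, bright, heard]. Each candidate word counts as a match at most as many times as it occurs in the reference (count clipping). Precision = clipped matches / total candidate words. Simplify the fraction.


Reference word counts: {'bright': 2, 'phone': 1, 'sings': 2, 'warm': 1}
Checking each candidate word (with clipping):
  'always' -> not in reference -> no match (matches: 0)
  'phone' -> in reference (ref count 1, used 1/1) -> match (matches: 1)
  'sings' -> in reference (ref count 2, used 1/2) -> match (matches: 2)
  'bright' -> in reference (ref count 2, used 1/2) -> match (matches: 3)
  'heard' -> not in reference -> no match (matches: 3)
Clipped matches: 3, Candidate length: 5
Precision = 3/5

3/5


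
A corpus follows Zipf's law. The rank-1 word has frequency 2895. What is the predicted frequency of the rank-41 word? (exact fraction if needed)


Zipf's law: freq(rank) = f1 / rank
f1 = 2895, rank = 41
freq = 2895 / 41
GCD(2895, 41) = 1
Simplified: 2895/41

2895/41


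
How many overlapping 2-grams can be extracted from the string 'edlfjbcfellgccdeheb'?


String 'edlfjbcfellgccdeheb' has length L = 19.
Number of overlapping n-grams = L - n + 1
Substituting: 19 - 2 + 1 = 18

18


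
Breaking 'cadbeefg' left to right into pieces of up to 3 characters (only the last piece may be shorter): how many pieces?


'cadbeefg' has 8 characters.
Chunking with max size 3:
  Chunk 1: 'cad' (positions 0-2)
  Chunk 2: 'bee' (positions 3-5)
  Chunk 3: 'fg' (positions 6-7)
Total chunks: ceil(8 / 3) = 3

3


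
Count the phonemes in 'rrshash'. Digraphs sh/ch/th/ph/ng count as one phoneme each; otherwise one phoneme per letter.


Parsing 'rrshash' greedily, digraphs first:
  'r' -> consonant phoneme (phonemes so far: 1)
  'r' -> consonant phoneme (phonemes so far: 2)
  'sh' -> digraph (1 consonant phoneme) (phonemes so far: 3)
  'a' -> vowel phoneme (phonemes so far: 4)
  'sh' -> digraph (1 consonant phoneme) (phonemes so far: 5)
Total phonemes: 5

5


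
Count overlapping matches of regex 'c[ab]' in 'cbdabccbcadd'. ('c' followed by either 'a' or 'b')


Pattern: c[ab] means 'c' followed by either 'a' or 'b'.
Scanning 'cbdabccbcadd' position-by-position:
  Pos 0: window 'cb' -> MATCH
  Pos 1: window 'bd' -> no
  Pos 2: window 'da' -> no
  Pos 3: window 'ab' -> no
  Pos 4: window 'bc' -> no
  Pos 5: window 'cc' -> no
  Pos 6: window 'cb' -> MATCH
  Pos 7: window 'bc' -> no
  Pos 8: window 'ca' -> MATCH
  Pos 9: window 'ad' -> no
  Pos 10: window 'dd' -> no
  Pos 11: window 'd' -> no
Total matches: 3

3
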